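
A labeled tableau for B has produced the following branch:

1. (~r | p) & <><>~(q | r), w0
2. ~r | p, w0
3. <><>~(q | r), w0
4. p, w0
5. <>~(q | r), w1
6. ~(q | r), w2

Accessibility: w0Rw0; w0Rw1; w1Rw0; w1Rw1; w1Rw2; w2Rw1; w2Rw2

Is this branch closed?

No, open

No atom appears with both signs at the same world.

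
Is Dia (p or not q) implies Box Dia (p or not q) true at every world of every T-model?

Tableau for the negation not (Dia (p or not q) implies Box Dia (p or not q)):
1. not (Dia (p or not q) implies Box Dia (p or not q)), w0
2. Dia (p or not q), w0
3. not Box Dia (p or not q), w0
4. p or not q, w1
5. not q, w1
6. not Dia (p or not q), w2
7. not (p or not q), w2
8. not p, w2
9. q, w2
Accessibility: w0Rw0, w0Rw1, w0Rw2, w1Rw1, w2Rw2
The negation has an open branch (countermodel exists).

Not valid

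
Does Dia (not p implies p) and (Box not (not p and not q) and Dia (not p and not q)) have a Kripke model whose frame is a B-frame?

1. Dia (not p implies p) and (Box not (not p and not q) and Dia (not p and not q)), w0
2. Dia (not p implies p), w0
3. Box not (not p and not q) and Dia (not p and not q), w0
4. Box not (not p and not q), w0
5. Dia (not p and not q), w0
6. not (not p and not q), w0
7. q, w0
8. not p implies p, w1
9. not (not p and not q), w1
10. p, w1
11. q, w1
12. not p and not q, w2
13. not p, w2
14. not q, w2
15. not (not p and not q), w2
16. q, w2
Accessibility: w0Rw0, w0Rw1, w0Rw2, w1Rw0, w1Rw1, w2Rw0, w2Rw2
Branch closes: q and not q both at w2.
(One branch shown.) All branches close.

No, unsatisfiable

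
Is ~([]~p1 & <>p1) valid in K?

Valid

Tableau for the negation []~p1 & <>p1:
1. []~p1 & <>p1, 0
2. []~p1, 0
3. <>p1, 0
4. p1, 1
5. ~p1, 1
Accessibility: 0R1
Branch closes: p1 and ~p1 both at 1.
All branches of the negation close; one closing branch shown above.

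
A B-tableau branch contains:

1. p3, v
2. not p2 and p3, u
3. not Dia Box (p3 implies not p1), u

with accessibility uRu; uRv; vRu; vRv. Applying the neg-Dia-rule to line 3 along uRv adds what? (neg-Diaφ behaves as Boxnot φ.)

neg-Diaφ behaves as Boxnot φ: propagate the negated body to each accessible world.

not Box (p3 implies not p1), v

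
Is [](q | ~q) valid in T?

Tableau for the negation ~[](q | ~q):
1. ~[](q | ~q), 0
2. ~(q | ~q), 1
3. ~q, 1
4. q, 1
Accessibility: 0R0, 0R1, 1R1
Branch closes: q and ~q both at 1.
Every branch of the negation's tableau closes; the branch above is one of them.

Yes, valid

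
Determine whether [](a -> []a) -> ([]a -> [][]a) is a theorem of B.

Tableau for the negation ~([](a -> []a) -> ([]a -> [][]a)):
1. ~([](a -> []a) -> ([]a -> [][]a)), w0
2. [](a -> []a), w0
3. ~([]a -> [][]a), w0
4. []a, w0
5. ~[][]a, w0
6. a -> []a, w0
7. a, w0
8. ~[]a, w1
9. a -> []a, w1
10. a, w1
11. []a, w1
12. ~a, w2
13. a, w2
Accessibility: w0Rw0, w0Rw1, w1Rw0, w1Rw1, w1Rw2, w2Rw1, w2Rw2
Branch closes: a and ~a both at w2.
All branches of the negation close; one closing branch shown above.

Valid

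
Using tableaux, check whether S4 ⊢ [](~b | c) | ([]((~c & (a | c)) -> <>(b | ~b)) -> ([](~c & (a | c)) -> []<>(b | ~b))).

Valid in S4

Tableau for the negation ~([](~b | c) | ([]((~c & (a | c)) -> <>(b | ~b)) -> ([](~c & (a | c)) -> []<>(b | ~b)))):
1. ~([](~b | c) | ([]((~c & (a | c)) -> <>(b | ~b)) -> ([](~c & (a | c)) -> []<>(b | ~b)))), 0
2. ~[](~b | c), 0   [~|-rule on 1]
3. ~([]((~c & (a | c)) -> <>(b | ~b)) -> ([](~c & (a | c)) -> []<>(b | ~b))), 0   [~|-rule on 1]
4. []((~c & (a | c)) -> <>(b | ~b)), 0   [~->-rule on 3]
5. ~([](~c & (a | c)) -> []<>(b | ~b)), 0   [~->-rule on 3]
6. [](~c & (a | c)), 0   [~->-rule on 5]
7. ~[]<>(b | ~b), 0   [~->-rule on 5]
8. (~c & (a | c)) -> <>(b | ~b), 0   [[]-rule on 4 via 0R0]
9. ~c & (a | c), 0   [[]-rule on 6 via 0R0]
10. ~c, 0   [&-rule on 9]
11. a | c, 0   [&-rule on 9]
12. <>(b | ~b), 0   [->-rule on 8 (branches; this branch)]
13. a, 0   [|-rule on 11 (branches; this branch)]
14. ~(~b | c), 1   [~[]-rule on 2: fresh world 1, 0R1]
15. b, 1   [~|-rule on 14]
16. ~c, 1   [~|-rule on 14]
17. (~c & (a | c)) -> <>(b | ~b), 1   [[]-rule on 4 via 0R1]
18. ~c & (a | c), 1   [[]-rule on 6 via 0R1]
19. a | c, 1   [&-rule on 18]
20. <>(b | ~b), 1   [->-rule on 17 (branches; this branch)]
21. a, 1   [|-rule on 19 (branches; this branch)]
22. ~<>(b | ~b), 2   [~[]-rule on 7: fresh world 2, 0R2]
23. (~c & (a | c)) -> <>(b | ~b), 2   [[]-rule on 4 via 0R2]
24. ~c & (a | c), 2   [[]-rule on 6 via 0R2]
25. ~c, 2   [&-rule on 24]
26. a | c, 2   [&-rule on 24]
27. ~(b | ~b), 2   [~<>-rule on 22 via 2R2]
28. ~b, 2   [~|-rule on 27]
29. b, 2   [~|-rule on 27]
Accessibility: 0R0, 0R1, 0R2, 1R1, 2R2
Branch closes: b and ~b both at 2.
All branches of the negation close; one closing branch shown above.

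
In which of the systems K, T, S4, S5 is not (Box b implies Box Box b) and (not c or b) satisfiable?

K, T

T-tableau for the formula:
1. not (Box b implies Box Box b) and (not c or b), w0
2. not (Box b implies Box Box b), w0
3. not c or b, w0
4. Box b, w0
5. not Box Box b, w0
6. b, w0
7. not Box b, w1
8. b, w1
9. not b, w2
Accessibility: w0Rw0, w0Rw1, w1Rw1, w1Rw2, w2Rw2
Complete open branch: satisfiable in T, hence also in K (this T-model is also a K-model).
S4-tableau for the formula:
1. not (Box b implies Box Box b) and (not c or b), w0
2. not (Box b implies Box Box b), w0
3. not c or b, w0
4. Box b, w0
5. not Box Box b, w0
6. b, w0
7. not Box b, w1
8. b, w1
9. not b, w2
10. b, w2
Accessibility: w0Rw0, w0Rw1, w0Rw2, w1Rw1, w1Rw2, w2Rw2
Branch closes: b and not b both at w2.
Every branch closes (one shown): unsatisfiable in S4, hence also in S5 (every S5-frame is an S4-frame).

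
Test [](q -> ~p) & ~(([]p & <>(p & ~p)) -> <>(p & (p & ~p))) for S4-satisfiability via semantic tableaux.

1. [](q -> ~p) & ~(([]p & <>(p & ~p)) -> <>(p & (p & ~p))), w0
2. [](q -> ~p), w0   [&-rule on 1]
3. ~(([]p & <>(p & ~p)) -> <>(p & (p & ~p))), w0   [&-rule on 1]
4. []p & <>(p & ~p), w0   [~->-rule on 3]
5. ~<>(p & (p & ~p)), w0   [~->-rule on 3]
6. []p, w0   [&-rule on 4]
7. <>(p & ~p), w0   [&-rule on 4]
8. q -> ~p, w0   [[]-rule on 2 via w0Rw0]
9. ~(p & (p & ~p)), w0   [~<>-rule on 5 via w0Rw0]
10. p, w0   [[]-rule on 6 via w0Rw0]
11. ~q, w0   [->-rule on 8 (branches; this branch)]
12. ~(p & ~p), w0   [~&-rule on 9 (branches; this branch)]
13. p & ~p, w1   [<>-rule on 7: fresh world w1, w0Rw1]
14. p, w1   [&-rule on 13]
15. ~p, w1   [&-rule on 13]
Accessibility: w0Rw0, w0Rw1, w1Rw1
Branch closes: p and ~p both at w1.
(One branch shown.) All branches close.

Unsatisfiable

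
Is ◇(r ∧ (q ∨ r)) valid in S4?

Tableau for the negation ¬◇(r ∧ (q ∨ r)):
1. ¬◇(r ∧ (q ∨ r)), 0
2. ¬(r ∧ (q ∨ r)), 0
3. ¬(q ∨ r), 0
4. ¬q, 0
5. ¬r, 0
Accessibility: 0R0
The negation has an open branch (countermodel exists).

No, not valid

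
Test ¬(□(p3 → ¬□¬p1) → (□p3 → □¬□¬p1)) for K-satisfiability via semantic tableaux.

1. ¬(□(p3 → ¬□¬p1) → (□p3 → □¬□¬p1)), w0
2. □(p3 → ¬□¬p1), w0
3. ¬(□p3 → □¬□¬p1), w0
4. □p3, w0
5. ¬□¬□¬p1, w0
6. □¬p1, w1
7. p3 → ¬□¬p1, w1
8. p3, w1
9. ¬□¬p1, w1
10. p1, w2
11. ¬p1, w2
Accessibility: w0Rw1, w1Rw2
Branch closes: p1 and ¬p1 both at w2.
Every branch closes; the branch above is one of them.

Unsatisfiable (every branch closes)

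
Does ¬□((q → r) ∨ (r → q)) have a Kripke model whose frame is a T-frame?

Unsatisfiable (every branch closes)

1. ¬□((q → r) ∨ (r → q)), 0
2. ¬((q → r) ∨ (r → q)), 1   [¬□-rule on 1: fresh world 1, 0R1]
3. ¬(q → r), 1   [¬∨-rule on 2]
4. ¬(r → q), 1   [¬∨-rule on 2]
5. q, 1   [¬→-rule on 3]
6. ¬r, 1   [¬→-rule on 3]
7. r, 1   [¬→-rule on 4]
8. ¬q, 1   [¬→-rule on 4]
Accessibility: 0R0, 0R1, 1R1
Branch closes: r and ¬r both at 1.
(One branch shown.) All branches close.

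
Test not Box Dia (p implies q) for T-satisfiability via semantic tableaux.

Yes, satisfiable

1. not Box Dia (p implies q), u
2. not Dia (p implies q), v
3. not (p implies q), v
4. p, v
5. not q, v
Accessibility: uRu, uRv, vRv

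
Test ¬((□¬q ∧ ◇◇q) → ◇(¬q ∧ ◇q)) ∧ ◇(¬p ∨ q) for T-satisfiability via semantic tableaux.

No, unsatisfiable

1. ¬((□¬q ∧ ◇◇q) → ◇(¬q ∧ ◇q)) ∧ ◇(¬p ∨ q), 0
2. ¬((□¬q ∧ ◇◇q) → ◇(¬q ∧ ◇q)), 0
3. ◇(¬p ∨ q), 0
4. □¬q ∧ ◇◇q, 0
5. ¬◇(¬q ∧ ◇q), 0
6. □¬q, 0
7. ◇◇q, 0
8. ¬(¬q ∧ ◇q), 0
9. ¬q, 0
10. ¬◇q, 0
11. ¬p ∨ q, 1
12. ¬(¬q ∧ ◇q), 1
13. ¬q, 1
14. ¬p, 1
15. ¬◇q, 1
16. ◇q, 2
17. ¬(¬q ∧ ◇q), 2
18. ¬q, 2
19. ¬◇q, 2
20. q, 3
21. ¬q, 3
Accessibility: 0R0, 0R1, 0R2, 1R1, 2R2, 2R3, 3R3
Branch closes: q and ¬q both at 3.
(One branch shown.) All branches close.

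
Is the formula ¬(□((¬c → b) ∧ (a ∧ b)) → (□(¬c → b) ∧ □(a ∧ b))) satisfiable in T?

1. ¬(□((¬c → b) ∧ (a ∧ b)) → (□(¬c → b) ∧ □(a ∧ b))), u
2. □((¬c → b) ∧ (a ∧ b)), u
3. ¬(□(¬c → b) ∧ □(a ∧ b)), u
4. (¬c → b) ∧ (a ∧ b), u
5. ¬c → b, u
6. a ∧ b, u
7. a, u
8. b, u
9. ¬□(a ∧ b), u
10. ¬(a ∧ b), v
11. (¬c → b) ∧ (a ∧ b), v
12. ¬c → b, v
13. a ∧ b, v
14. a, v
15. b, v
16. ¬b, v
Accessibility: uRu, uRv, vRv
Branch closes: b and ¬b both at v.
Every branch closes; the branch above is one of them.

Unsatisfiable (every branch closes)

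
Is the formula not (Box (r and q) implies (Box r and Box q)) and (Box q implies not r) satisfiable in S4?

Unsatisfiable (every branch closes)

1. not (Box (r and q) implies (Box r and Box q)) and (Box q implies not r), u
2. not (Box (r and q) implies (Box r and Box q)), u
3. Box q implies not r, u
4. Box (r and q), u
5. not (Box r and Box q), u
6. r and q, u
7. r, u
8. q, u
9. not Box q, u
10. not q, v
11. r and q, v
12. r, v
13. q, v
Accessibility: uRu, uRv, vRv
Branch closes: q and not q both at v.
All branches of the tableau close; one closing branch shown above.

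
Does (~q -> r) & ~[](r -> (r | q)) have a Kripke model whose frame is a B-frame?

No, unsatisfiable

1. (~q -> r) & ~[](r -> (r | q)), u
2. ~q -> r, u   [&-rule on 1]
3. ~[](r -> (r | q)), u   [&-rule on 1]
4. r, u   [->-rule on 2 (branches; this branch)]
5. ~(r -> (r | q)), v   [~[]-rule on 3: fresh world v, uRv]
6. r, v   [~->-rule on 5]
7. ~(r | q), v   [~->-rule on 5]
8. ~r, v   [~|-rule on 7]
9. ~q, v   [~|-rule on 7]
Accessibility: uRu, uRv, vRu, vRv
Branch closes: r and ~r both at v.
(One branch shown.) All branches close.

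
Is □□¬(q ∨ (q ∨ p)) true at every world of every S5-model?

Tableau for the negation ¬□□¬(q ∨ (q ∨ p)):
1. ¬□□¬(q ∨ (q ∨ p)), 0
2. ¬□¬(q ∨ (q ∨ p)), 1
3. q ∨ (q ∨ p), 2
4. q ∨ p, 2
5. p, 2
Accessibility: 0R0, 0R1, 0R2, 1R0, 1R1, 1R2, 2R0, 2R1, 2R2
The negation has an open branch (countermodel exists).

Invalid (countermodel exists)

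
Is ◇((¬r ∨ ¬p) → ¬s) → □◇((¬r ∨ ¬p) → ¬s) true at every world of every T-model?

Not valid

Tableau for the negation ¬(◇((¬r ∨ ¬p) → ¬s) → □◇((¬r ∨ ¬p) → ¬s)):
1. ¬(◇((¬r ∨ ¬p) → ¬s) → □◇((¬r ∨ ¬p) → ¬s)), 0
2. ◇((¬r ∨ ¬p) → ¬s), 0
3. ¬□◇((¬r ∨ ¬p) → ¬s), 0
4. (¬r ∨ ¬p) → ¬s, 1
5. ¬s, 1
6. ¬◇((¬r ∨ ¬p) → ¬s), 2
7. ¬((¬r ∨ ¬p) → ¬s), 2
8. ¬r ∨ ¬p, 2
9. s, 2
10. ¬p, 2
Accessibility: 0R0, 0R1, 0R2, 1R1, 2R2
The negation has an open branch (countermodel exists).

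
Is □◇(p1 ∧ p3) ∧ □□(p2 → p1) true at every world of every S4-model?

Not valid

Tableau for the negation ¬(□◇(p1 ∧ p3) ∧ □□(p2 → p1)):
1. ¬(□◇(p1 ∧ p3) ∧ □□(p2 → p1)), 0
2. ¬□□(p2 → p1), 0
3. ¬□(p2 → p1), 1
4. ¬(p2 → p1), 2
5. p2, 2
6. ¬p1, 2
Accessibility: 0R0, 0R1, 0R2, 1R1, 1R2, 2R2
The negation has an open branch (countermodel exists).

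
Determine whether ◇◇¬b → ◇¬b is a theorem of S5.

Valid

Tableau for the negation ¬(◇◇¬b → ◇¬b):
1. ¬(◇◇¬b → ◇¬b), 0
2. ◇◇¬b, 0
3. ¬◇¬b, 0
4. b, 0
5. ◇¬b, 1
6. b, 1
7. ¬b, 2
8. b, 2
Accessibility: 0R0, 0R1, 0R2, 1R0, 1R1, 1R2, 2R0, 2R1, 2R2
Branch closes: b and ¬b both at 2.
All branches of the negation close; one closing branch shown above.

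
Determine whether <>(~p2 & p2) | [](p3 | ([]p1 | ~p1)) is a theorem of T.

Tableau for the negation ~(<>(~p2 & p2) | [](p3 | ([]p1 | ~p1))):
1. ~(<>(~p2 & p2) | [](p3 | ([]p1 | ~p1))), 0
2. ~<>(~p2 & p2), 0
3. ~[](p3 | ([]p1 | ~p1)), 0
4. ~(~p2 & p2), 0
5. ~p2, 0
6. ~(p3 | ([]p1 | ~p1)), 1
7. ~p3, 1
8. ~([]p1 | ~p1), 1
9. ~[]p1, 1
10. p1, 1
11. ~(~p2 & p2), 1
12. ~p2, 1
13. ~p1, 2
Accessibility: 0R0, 0R1, 1R1, 1R2, 2R2
The negation has an open branch (countermodel exists).

Not valid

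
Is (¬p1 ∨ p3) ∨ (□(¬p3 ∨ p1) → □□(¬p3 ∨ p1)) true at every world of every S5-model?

Tableau for the negation ¬((¬p1 ∨ p3) ∨ (□(¬p3 ∨ p1) → □□(¬p3 ∨ p1))):
1. ¬((¬p1 ∨ p3) ∨ (□(¬p3 ∨ p1) → □□(¬p3 ∨ p1))), 0
2. ¬(¬p1 ∨ p3), 0
3. ¬(□(¬p3 ∨ p1) → □□(¬p3 ∨ p1)), 0
4. p1, 0
5. ¬p3, 0
6. □(¬p3 ∨ p1), 0
7. ¬□□(¬p3 ∨ p1), 0
8. ¬p3 ∨ p1, 0
9. ¬□(¬p3 ∨ p1), 1
10. ¬p3 ∨ p1, 1
11. p1, 1
12. ¬(¬p3 ∨ p1), 2
13. p3, 2
14. ¬p1, 2
15. ¬p3 ∨ p1, 2
16. p1, 2
Accessibility: 0R0, 0R1, 0R2, 1R0, 1R1, 1R2, 2R0, 2R1, 2R2
Branch closes: p1 and ¬p1 both at 2.
Every branch of the negation's tableau closes; the branch above is one of them.

Valid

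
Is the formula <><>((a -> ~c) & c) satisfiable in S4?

1. <><>((a -> ~c) & c), 0
2. <>((a -> ~c) & c), 1
3. (a -> ~c) & c, 2
4. a -> ~c, 2
5. c, 2
6. ~a, 2
Accessibility: 0R0, 0R1, 0R2, 1R1, 1R2, 2R2

Satisfiable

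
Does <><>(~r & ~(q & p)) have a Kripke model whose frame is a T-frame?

Satisfiable

1. <><>(~r & ~(q & p)), u
2. <>(~r & ~(q & p)), v
3. ~r & ~(q & p), w
4. ~r, w
5. ~(q & p), w
6. ~p, w
Accessibility: uRu, uRv, vRv, vRw, wRw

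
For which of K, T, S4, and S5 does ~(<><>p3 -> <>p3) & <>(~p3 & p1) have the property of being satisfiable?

T-tableau for the formula:
1. ~(<><>p3 -> <>p3) & <>(~p3 & p1), w0
2. ~(<><>p3 -> <>p3), w0
3. <>(~p3 & p1), w0
4. <><>p3, w0
5. ~<>p3, w0
6. ~p3, w0
7. ~p3 & p1, w1
8. ~p3, w1
9. p1, w1
10. <>p3, w2
11. ~p3, w2
12. p3, w3
Accessibility: w0Rw0, w0Rw1, w0Rw2, w1Rw1, w2Rw2, w2Rw3, w3Rw3
Complete open branch: satisfiable in T, hence also in K (this T-model is also a K-model).
S4-tableau for the formula:
1. ~(<><>p3 -> <>p3) & <>(~p3 & p1), w0
2. ~(<><>p3 -> <>p3), w0
3. <>(~p3 & p1), w0
4. <><>p3, w0
5. ~<>p3, w0
6. ~p3, w0
7. ~p3 & p1, w1
8. ~p3, w1
9. p1, w1
10. <>p3, w2
11. ~p3, w2
12. p3, w3
13. ~p3, w3
Accessibility: w0Rw0, w0Rw1, w0Rw2, w0Rw3, w1Rw1, w2Rw2, w2Rw3, w3Rw3
Branch closes: p3 and ~p3 both at w3.
Every branch closes (one shown): unsatisfiable in S4, hence also in S5 (every S5-frame is an S4-frame).

K, T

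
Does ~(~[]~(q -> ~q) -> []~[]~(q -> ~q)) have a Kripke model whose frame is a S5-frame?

No, unsatisfiable

1. ~(~[]~(q -> ~q) -> []~[]~(q -> ~q)), 0
2. ~[]~(q -> ~q), 0
3. ~[]~[]~(q -> ~q), 0
4. q -> ~q, 1
5. ~q, 1
6. []~(q -> ~q), 2
7. ~(q -> ~q), 0
8. q, 0
9. ~(q -> ~q), 1
10. q, 1
Accessibility: 0R0, 0R1, 0R2, 1R0, 1R1, 1R2, 2R0, 2R1, 2R2
Branch closes: q and ~q both at 1.
(One branch shown.) All branches close.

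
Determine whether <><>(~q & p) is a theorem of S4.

No, not valid

Tableau for the negation ~<><>(~q & p):
1. ~<><>(~q & p), w0
2. ~<>(~q & p), w0
3. ~(~q & p), w0
4. ~p, w0
Accessibility: w0Rw0
The negation has an open branch (countermodel exists).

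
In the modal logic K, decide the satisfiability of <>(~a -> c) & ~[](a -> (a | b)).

1. <>(~a -> c) & ~[](a -> (a | b)), 0
2. <>(~a -> c), 0   [&-rule on 1]
3. ~[](a -> (a | b)), 0   [&-rule on 1]
4. ~a -> c, 1   [<>-rule on 2: fresh world 1, 0R1]
5. c, 1   [->-rule on 4 (branches; this branch)]
6. ~(a -> (a | b)), 2   [~[]-rule on 3: fresh world 2, 0R2]
7. a, 2   [~->-rule on 6]
8. ~(a | b), 2   [~->-rule on 6]
9. ~a, 2   [~|-rule on 8]
10. ~b, 2   [~|-rule on 8]
Accessibility: 0R1, 0R2
Branch closes: a and ~a both at 2.
All branches of the tableau close; one closing branch shown above.

Unsatisfiable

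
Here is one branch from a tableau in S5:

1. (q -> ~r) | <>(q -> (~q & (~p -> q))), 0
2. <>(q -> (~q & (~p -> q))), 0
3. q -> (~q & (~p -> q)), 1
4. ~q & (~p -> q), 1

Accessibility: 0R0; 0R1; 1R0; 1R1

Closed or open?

Open

No atom appears with both signs at the same world.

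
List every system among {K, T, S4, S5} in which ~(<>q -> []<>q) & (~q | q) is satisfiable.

S5-tableau for the formula:
1. ~(<>q -> []<>q) & (~q | q), w0
2. ~(<>q -> []<>q), w0
3. ~q | q, w0
4. <>q, w0
5. ~[]<>q, w0
6. q, w0
7. q, w1
8. ~<>q, w2
9. ~q, w0
Accessibility: w0Rw0, w0Rw1, w0Rw2, w1Rw0, w1Rw1, w1Rw2, w2Rw0, w2Rw1, w2Rw2
Branch closes: q and ~q both at w0.
Every branch closes (one shown): unsatisfiable in S5.
S4-tableau for the formula:
1. ~(<>q -> []<>q) & (~q | q), w0
2. ~(<>q -> []<>q), w0
3. ~q | q, w0
4. <>q, w0
5. ~[]<>q, w0
6. q, w0
7. q, w1
8. ~<>q, w2
9. ~q, w2
Accessibility: w0Rw0, w0Rw1, w0Rw2, w1Rw1, w2Rw2
Complete open branch: satisfiable in S4, hence also in K, T (this S4-model is also a K-model and a T-model).

K, T, S4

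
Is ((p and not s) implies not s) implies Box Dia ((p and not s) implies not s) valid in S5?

Tableau for the negation not (((p and not s) implies not s) implies Box Dia ((p and not s) implies not s)):
1. not (((p and not s) implies not s) implies Box Dia ((p and not s) implies not s)), 0
2. (p and not s) implies not s, 0   [neg-implies-rule on 1]
3. not Box Dia ((p and not s) implies not s), 0   [neg-implies-rule on 1]
4. not (p and not s), 0   [implies-rule on 2 (branches; this branch)]
5. s, 0   [neg-and-rule on 4 (branches; this branch)]
6. not Dia ((p and not s) implies not s), 1   [neg-Box-rule on 3: fresh world 1, 0R1]
7. not ((p and not s) implies not s), 0   [neg-Dia-rule on 6 via 1R0]
8. p and not s, 0   [neg-implies-rule on 7]
9. p, 0   [and-rule on 8]
10. not s, 0   [and-rule on 8]
Accessibility: 0R0, 0R1, 1R0, 1R1
Branch closes: s and not s both at 0.
Every branch of the negation's tableau closes; the branch above is one of them.

Valid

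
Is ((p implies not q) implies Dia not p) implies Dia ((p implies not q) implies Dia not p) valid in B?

Valid

Tableau for the negation not (((p implies not q) implies Dia not p) implies Dia ((p implies not q) implies Dia not p)):
1. not (((p implies not q) implies Dia not p) implies Dia ((p implies not q) implies Dia not p)), 0
2. (p implies not q) implies Dia not p, 0   [neg-implies-rule on 1]
3. not Dia ((p implies not q) implies Dia not p), 0   [neg-implies-rule on 1]
4. not ((p implies not q) implies Dia not p), 0   [neg-Dia-rule on 3 via 0R0]
5. p implies not q, 0   [neg-implies-rule on 4]
6. not Dia not p, 0   [neg-implies-rule on 4]
7. p, 0   [neg-Dia-rule on 6 via 0R0]
8. Dia not p, 0   [implies-rule on 2 (branches; this branch)]
9. not q, 0   [implies-rule on 5 (branches; this branch)]
10. not p, 1   [Dia-rule on 8: fresh world 1, 0R1]
11. not ((p implies not q) implies Dia not p), 1   [neg-Dia-rule on 3 via 0R1]
12. p implies not q, 1   [neg-implies-rule on 11]
13. not Dia not p, 1   [neg-implies-rule on 11]
14. p, 1   [neg-Dia-rule on 6 via 0R1]
Accessibility: 0R0, 0R1, 1R0, 1R1
Branch closes: p and not p both at 1.
Every branch of the negation's tableau closes; the branch above is one of them.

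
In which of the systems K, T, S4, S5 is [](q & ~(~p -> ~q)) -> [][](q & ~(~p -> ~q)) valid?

S4, S5

S4-tableau for the negation ~([](q & ~(~p -> ~q)) -> [][](q & ~(~p -> ~q))):
1. ~([](q & ~(~p -> ~q)) -> [][](q & ~(~p -> ~q))), w0
2. [](q & ~(~p -> ~q)), w0
3. ~[][](q & ~(~p -> ~q)), w0
4. q & ~(~p -> ~q), w0
5. q, w0
6. ~(~p -> ~q), w0
7. ~p, w0
8. ~[](q & ~(~p -> ~q)), w1
9. q & ~(~p -> ~q), w1
10. q, w1
11. ~(~p -> ~q), w1
12. ~p, w1
13. ~(q & ~(~p -> ~q)), w2
14. q & ~(~p -> ~q), w2
15. q, w2
16. ~(~p -> ~q), w2
17. ~p, w2
18. ~p -> ~q, w2
19. ~q, w2
Accessibility: w0Rw0, w0Rw1, w0Rw2, w1Rw1, w1Rw2, w2Rw2
Branch closes: q and ~q both at w2.
Every branch closes (one shown): valid in S4, hence also in S5 (every theorem of S4 is a theorem of S5).
T-tableau for the negation ~([](q & ~(~p -> ~q)) -> [][](q & ~(~p -> ~q))):
1. ~([](q & ~(~p -> ~q)) -> [][](q & ~(~p -> ~q))), w0
2. [](q & ~(~p -> ~q)), w0
3. ~[][](q & ~(~p -> ~q)), w0
4. q & ~(~p -> ~q), w0
5. q, w0
6. ~(~p -> ~q), w0
7. ~p, w0
8. ~[](q & ~(~p -> ~q)), w1
9. q & ~(~p -> ~q), w1
10. q, w1
11. ~(~p -> ~q), w1
12. ~p, w1
13. ~(q & ~(~p -> ~q)), w2
14. ~p -> ~q, w2
15. ~q, w2
Accessibility: w0Rw0, w0Rw1, w1Rw1, w1Rw2, w2Rw2
Complete open branch: countermodel on a T-frame, so not valid in T, nor in K (the same frame is also a K-frame).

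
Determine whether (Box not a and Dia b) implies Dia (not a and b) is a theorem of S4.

Tableau for the negation not ((Box not a and Dia b) implies Dia (not a and b)):
1. not ((Box not a and Dia b) implies Dia (not a and b)), w0
2. Box not a and Dia b, w0   [neg-implies-rule on 1]
3. not Dia (not a and b), w0   [neg-implies-rule on 1]
4. Box not a, w0   [and-rule on 2]
5. Dia b, w0   [and-rule on 2]
6. not (not a and b), w0   [neg-Dia-rule on 3 via w0Rw0]
7. not a, w0   [Box-rule on 4 via w0Rw0]
8. not b, w0   [neg-and-rule on 6 (branches; this branch)]
9. b, w1   [Dia-rule on 5: fresh world w1, w0Rw1]
10. not (not a and b), w1   [neg-Dia-rule on 3 via w0Rw1]
11. not a, w1   [Box-rule on 4 via w0Rw1]
12. not b, w1   [neg-and-rule on 10 (branches; this branch)]
Accessibility: w0Rw0, w0Rw1, w1Rw1
Branch closes: b and not b both at w1.
Every branch of the negation's tableau closes; the branch above is one of them.

Valid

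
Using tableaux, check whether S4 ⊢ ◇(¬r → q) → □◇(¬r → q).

Invalid (countermodel exists)

Tableau for the negation ¬(◇(¬r → q) → □◇(¬r → q)):
1. ¬(◇(¬r → q) → □◇(¬r → q)), u
2. ◇(¬r → q), u
3. ¬□◇(¬r → q), u
4. ¬r → q, v
5. q, v
6. ¬◇(¬r → q), w
7. ¬(¬r → q), w
8. ¬r, w
9. ¬q, w
Accessibility: uRu, uRv, uRw, vRv, wRw
The negation has an open branch (countermodel exists).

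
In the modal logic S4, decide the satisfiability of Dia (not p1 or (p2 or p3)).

1. Dia (not p1 or (p2 or p3)), 0
2. not p1 or (p2 or p3), 1   [Dia-rule on 1: fresh world 1, 0R1]
3. p2 or p3, 1   [or-rule on 2 (branches; this branch)]
4. p3, 1   [or-rule on 3 (branches; this branch)]
Accessibility: 0R0, 0R1, 1R1

Satisfiable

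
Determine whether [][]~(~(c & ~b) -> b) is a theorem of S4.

Tableau for the negation ~[][]~(~(c & ~b) -> b):
1. ~[][]~(~(c & ~b) -> b), 0
2. ~[]~(~(c & ~b) -> b), 1
3. ~(c & ~b) -> b, 2
4. b, 2
Accessibility: 0R0, 0R1, 0R2, 1R1, 1R2, 2R2
The negation has an open branch (countermodel exists).

Not valid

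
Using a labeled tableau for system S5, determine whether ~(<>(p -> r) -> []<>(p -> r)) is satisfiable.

1. ~(<>(p -> r) -> []<>(p -> r)), u
2. <>(p -> r), u
3. ~[]<>(p -> r), u
4. p -> r, v
5. r, v
6. ~<>(p -> r), w
7. ~(p -> r), u
8. p, u
9. ~r, u
10. ~(p -> r), v
11. p, v
12. ~r, v
Accessibility: uRu, uRv, uRw, vRu, vRv, vRw, wRu, wRv, wRw
Branch closes: r and ~r both at v.
(One branch shown.) All branches close.

Unsatisfiable (every branch closes)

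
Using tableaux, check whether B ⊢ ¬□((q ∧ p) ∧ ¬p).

Tableau for the negation □((q ∧ p) ∧ ¬p):
1. □((q ∧ p) ∧ ¬p), 0
2. (q ∧ p) ∧ ¬p, 0
3. q ∧ p, 0
4. ¬p, 0
5. q, 0
6. p, 0
Accessibility: 0R0
Branch closes: p and ¬p both at 0.
Every branch of the negation's tableau closes; the branch above is one of them.

Valid in B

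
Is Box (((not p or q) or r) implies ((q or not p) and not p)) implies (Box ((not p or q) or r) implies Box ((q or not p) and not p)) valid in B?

Tableau for the negation not (Box (((not p or q) or r) implies ((q or not p) and not p)) implies (Box ((not p or q) or r) implies Box ((q or not p) and not p))):
1. not (Box (((not p or q) or r) implies ((q or not p) and not p)) implies (Box ((not p or q) or r) implies Box ((q or not p) and not p))), w0
2. Box (((not p or q) or r) implies ((q or not p) and not p)), w0
3. not (Box ((not p or q) or r) implies Box ((q or not p) and not p)), w0
4. Box ((not p or q) or r), w0
5. not Box ((q or not p) and not p), w0
6. ((not p or q) or r) implies ((q or not p) and not p), w0
7. (not p or q) or r, w0
8. (q or not p) and not p, w0
9. q or not p, w0
10. not p, w0
11. not p or q, w0
12. q, w0
13. not ((q or not p) and not p), w1
14. ((not p or q) or r) implies ((q or not p) and not p), w1
15. (not p or q) or r, w1
16. not (q or not p), w1
17. not q, w1
18. p, w1
19. not ((not p or q) or r), w1
20. not (not p or q), w1
21. not r, w1
22. not p or q, w1
23. q, w1
Accessibility: w0Rw0, w0Rw1, w1Rw0, w1Rw1
Branch closes: q and not q both at w1.
Every branch of the negation's tableau closes; the branch above is one of them.

Yes, valid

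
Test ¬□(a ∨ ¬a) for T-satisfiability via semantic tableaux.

Unsatisfiable

1. ¬□(a ∨ ¬a), 0
2. ¬(a ∨ ¬a), 1
3. ¬a, 1
4. a, 1
Accessibility: 0R0, 0R1, 1R1
Branch closes: a and ¬a both at 1.
Every branch closes; the branch above is one of them.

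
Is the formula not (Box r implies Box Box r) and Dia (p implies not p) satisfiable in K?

Satisfiable (open branch found)

1. not (Box r implies Box Box r) and Dia (p implies not p), w0
2. not (Box r implies Box Box r), w0   [and-rule on 1]
3. Dia (p implies not p), w0   [and-rule on 1]
4. Box r, w0   [neg-implies-rule on 2]
5. not Box Box r, w0   [neg-implies-rule on 2]
6. p implies not p, w1   [Dia-rule on 3: fresh world w1, w0Rw1]
7. r, w1   [Box-rule on 4 via w0Rw1]
8. not p, w1   [implies-rule on 6 (branches; this branch)]
9. not Box r, w2   [neg-Box-rule on 5: fresh world w2, w0Rw2]
10. r, w2   [Box-rule on 4 via w0Rw2]
11. not r, w3   [neg-Box-rule on 9: fresh world w3, w2Rw3]
Accessibility: w0Rw1, w0Rw2, w2Rw3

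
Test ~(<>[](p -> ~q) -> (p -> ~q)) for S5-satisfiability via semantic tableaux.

1. ~(<>[](p -> ~q) -> (p -> ~q)), 0
2. <>[](p -> ~q), 0
3. ~(p -> ~q), 0
4. p, 0
5. q, 0
6. [](p -> ~q), 1
7. p -> ~q, 0
8. p -> ~q, 1
9. ~q, 0
Accessibility: 0R0, 0R1, 1R0, 1R1
Branch closes: q and ~q both at 0.
All branches of the tableau close; one closing branch shown above.

Unsatisfiable (every branch closes)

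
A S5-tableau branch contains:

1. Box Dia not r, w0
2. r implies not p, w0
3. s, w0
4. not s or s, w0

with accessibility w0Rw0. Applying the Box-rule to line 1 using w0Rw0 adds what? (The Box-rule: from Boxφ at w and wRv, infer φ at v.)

Dia not r, w0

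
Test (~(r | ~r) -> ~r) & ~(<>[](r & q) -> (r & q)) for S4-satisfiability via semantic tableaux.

Satisfiable

1. (~(r | ~r) -> ~r) & ~(<>[](r & q) -> (r & q)), 0
2. ~(r | ~r) -> ~r, 0   [&-rule on 1]
3. ~(<>[](r & q) -> (r & q)), 0   [&-rule on 1]
4. <>[](r & q), 0   [~->-rule on 3]
5. ~(r & q), 0   [~->-rule on 3]
6. ~r, 0   [->-rule on 2 (branches; this branch)]
7. ~q, 0   [~&-rule on 5 (branches; this branch)]
8. [](r & q), 1   [<>-rule on 4: fresh world 1, 0R1]
9. r & q, 1   [[]-rule on 8 via 1R1]
10. r, 1   [&-rule on 9]
11. q, 1   [&-rule on 9]
Accessibility: 0R0, 0R1, 1R1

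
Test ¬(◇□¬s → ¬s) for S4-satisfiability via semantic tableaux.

1. ¬(◇□¬s → ¬s), w0
2. ◇□¬s, w0
3. s, w0
4. □¬s, w1
5. ¬s, w1
Accessibility: w0Rw0, w0Rw1, w1Rw1

Satisfiable (open branch found)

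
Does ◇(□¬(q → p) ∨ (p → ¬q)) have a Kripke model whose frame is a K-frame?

1. ◇(□¬(q → p) ∨ (p → ¬q)), w0
2. □¬(q → p) ∨ (p → ¬q), w1   [◇-rule on 1: fresh world w1, w0Rw1]
3. p → ¬q, w1   [∨-rule on 2 (branches; this branch)]
4. ¬q, w1   [→-rule on 3 (branches; this branch)]
Accessibility: w0Rw1

Yes, satisfiable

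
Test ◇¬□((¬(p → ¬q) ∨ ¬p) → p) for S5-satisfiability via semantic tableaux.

1. ◇¬□((¬(p → ¬q) ∨ ¬p) → p), u
2. ¬□((¬(p → ¬q) ∨ ¬p) → p), v   [◇-rule on 1: fresh world v, uRv]
3. ¬((¬(p → ¬q) ∨ ¬p) → p), w   [¬□-rule on 2: fresh world w, vRw]
4. ¬(p → ¬q) ∨ ¬p, w   [¬→-rule on 3]
5. ¬p, w   [¬→-rule on 3]
Accessibility: uRu, uRv, uRw, vRu, vRv, vRw, wRu, wRv, wRw

Satisfiable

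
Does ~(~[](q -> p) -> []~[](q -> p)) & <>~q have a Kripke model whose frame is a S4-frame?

Yes, satisfiable

1. ~(~[](q -> p) -> []~[](q -> p)) & <>~q, w0
2. ~(~[](q -> p) -> []~[](q -> p)), w0
3. <>~q, w0
4. ~[](q -> p), w0
5. ~[]~[](q -> p), w0
6. ~q, w1
7. ~(q -> p), w2
8. q, w2
9. ~p, w2
10. [](q -> p), w3
11. q -> p, w3
12. p, w3
Accessibility: w0Rw0, w0Rw1, w0Rw2, w0Rw3, w1Rw1, w2Rw2, w3Rw3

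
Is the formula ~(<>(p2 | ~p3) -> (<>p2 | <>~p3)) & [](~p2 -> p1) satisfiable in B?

No, unsatisfiable

1. ~(<>(p2 | ~p3) -> (<>p2 | <>~p3)) & [](~p2 -> p1), u
2. ~(<>(p2 | ~p3) -> (<>p2 | <>~p3)), u   [&-rule on 1]
3. [](~p2 -> p1), u   [&-rule on 1]
4. <>(p2 | ~p3), u   [~->-rule on 2]
5. ~(<>p2 | <>~p3), u   [~->-rule on 2]
6. ~<>p2, u   [~|-rule on 5]
7. ~<>~p3, u   [~|-rule on 5]
8. ~p2 -> p1, u   [[]-rule on 3 via uRu]
9. ~p2, u   [~<>-rule on 6 via uRu]
10. p3, u   [~<>-rule on 7 via uRu]
11. p1, u   [->-rule on 8 (branches; this branch)]
12. p2 | ~p3, v   [<>-rule on 4: fresh world v, uRv]
13. ~p2 -> p1, v   [[]-rule on 3 via uRv]
14. ~p2, v   [~<>-rule on 6 via uRv]
15. p3, v   [~<>-rule on 7 via uRv]
16. ~p3, v   [|-rule on 12 (branches; this branch)]
Accessibility: uRu, uRv, vRu, vRv
Branch closes: p3 and ~p3 both at v.
All branches of the tableau close; one closing branch shown above.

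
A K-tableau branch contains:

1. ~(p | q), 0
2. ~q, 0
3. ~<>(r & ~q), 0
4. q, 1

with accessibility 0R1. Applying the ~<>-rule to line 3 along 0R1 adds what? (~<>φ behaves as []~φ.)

~(r & ~q), 1

~<>φ behaves as []~φ: propagate the negated body to each accessible world.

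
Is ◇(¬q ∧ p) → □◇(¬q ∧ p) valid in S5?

Tableau for the negation ¬(◇(¬q ∧ p) → □◇(¬q ∧ p)):
1. ¬(◇(¬q ∧ p) → □◇(¬q ∧ p)), u
2. ◇(¬q ∧ p), u   [¬→-rule on 1]
3. ¬□◇(¬q ∧ p), u   [¬→-rule on 1]
4. ¬q ∧ p, v   [◇-rule on 2: fresh world v, uRv]
5. ¬q, v   [∧-rule on 4]
6. p, v   [∧-rule on 4]
7. ¬◇(¬q ∧ p), w   [¬□-rule on 3: fresh world w, uRw]
8. ¬(¬q ∧ p), u   [¬◇-rule on 7 via wRu]
9. ¬(¬q ∧ p), v   [¬◇-rule on 7 via wRv]
10. ¬(¬q ∧ p), w   [¬◇-rule on 7 via wRw]
11. ¬p, u   [¬∧-rule on 8 (branches; this branch)]
12. ¬p, v   [¬∧-rule on 9 (branches; this branch)]
Accessibility: uRu, uRv, uRw, vRu, vRv, vRw, wRu, wRv, wRw
Branch closes: p and ¬p both at v.
Every branch of the negation's tableau closes; the branch above is one of them.

Yes, valid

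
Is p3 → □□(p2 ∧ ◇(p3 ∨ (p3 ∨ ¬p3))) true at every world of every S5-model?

Tableau for the negation ¬(p3 → □□(p2 ∧ ◇(p3 ∨ (p3 ∨ ¬p3)))):
1. ¬(p3 → □□(p2 ∧ ◇(p3 ∨ (p3 ∨ ¬p3)))), 0
2. p3, 0
3. ¬□□(p2 ∧ ◇(p3 ∨ (p3 ∨ ¬p3))), 0
4. ¬□(p2 ∧ ◇(p3 ∨ (p3 ∨ ¬p3))), 1
5. ¬(p2 ∧ ◇(p3 ∨ (p3 ∨ ¬p3))), 2
6. ¬p2, 2
Accessibility: 0R0, 0R1, 0R2, 1R0, 1R1, 1R2, 2R0, 2R1, 2R2
The negation has an open branch (countermodel exists).

Invalid (countermodel exists)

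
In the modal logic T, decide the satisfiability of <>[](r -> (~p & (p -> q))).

1. <>[](r -> (~p & (p -> q))), 0
2. [](r -> (~p & (p -> q))), 1
3. r -> (~p & (p -> q)), 1
4. ~p & (p -> q), 1
5. ~p, 1
6. p -> q, 1
7. q, 1
Accessibility: 0R0, 0R1, 1R1

Satisfiable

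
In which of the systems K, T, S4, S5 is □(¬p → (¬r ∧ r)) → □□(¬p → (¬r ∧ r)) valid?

T-tableau for the negation ¬(□(¬p → (¬r ∧ r)) → □□(¬p → (¬r ∧ r))):
1. ¬(□(¬p → (¬r ∧ r)) → □□(¬p → (¬r ∧ r))), w0
2. □(¬p → (¬r ∧ r)), w0
3. ¬□□(¬p → (¬r ∧ r)), w0
4. ¬p → (¬r ∧ r), w0
5. p, w0
6. ¬□(¬p → (¬r ∧ r)), w1
7. ¬p → (¬r ∧ r), w1
8. p, w1
9. ¬(¬p → (¬r ∧ r)), w2
10. ¬p, w2
11. ¬(¬r ∧ r), w2
12. ¬r, w2
Accessibility: w0Rw0, w0Rw1, w1Rw1, w1Rw2, w2Rw2
Complete open branch: countermodel on a T-frame, so not valid in T, nor in K (the same frame is also a K-frame).
S4-tableau for the negation ¬(□(¬p → (¬r ∧ r)) → □□(¬p → (¬r ∧ r))):
1. ¬(□(¬p → (¬r ∧ r)) → □□(¬p → (¬r ∧ r))), w0
2. □(¬p → (¬r ∧ r)), w0
3. ¬□□(¬p → (¬r ∧ r)), w0
4. ¬p → (¬r ∧ r), w0
5. p, w0
6. ¬□(¬p → (¬r ∧ r)), w1
7. ¬p → (¬r ∧ r), w1
8. p, w1
9. ¬(¬p → (¬r ∧ r)), w2
10. ¬p, w2
11. ¬(¬r ∧ r), w2
12. ¬p → (¬r ∧ r), w2
13. ¬r, w2
14. ¬r ∧ r, w2
15. r, w2
Accessibility: w0Rw0, w0Rw1, w0Rw2, w1Rw1, w1Rw2, w2Rw2
Branch closes: r and ¬r both at w2.
Every branch closes (one shown): valid in S4, hence also in S5 (every theorem of S4 is a theorem of S5).

S4, S5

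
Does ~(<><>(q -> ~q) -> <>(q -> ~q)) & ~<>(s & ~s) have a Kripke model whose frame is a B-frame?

1. ~(<><>(q -> ~q) -> <>(q -> ~q)) & ~<>(s & ~s), 0
2. ~(<><>(q -> ~q) -> <>(q -> ~q)), 0   [&-rule on 1]
3. ~<>(s & ~s), 0   [&-rule on 1]
4. <><>(q -> ~q), 0   [~->-rule on 2]
5. ~<>(q -> ~q), 0   [~->-rule on 2]
6. ~(s & ~s), 0   [~<>-rule on 3 via 0R0]
7. ~(q -> ~q), 0   [~<>-rule on 5 via 0R0]
8. q, 0   [~->-rule on 7]
9. s, 0   [~&-rule on 6 (branches; this branch)]
10. <>(q -> ~q), 1   [<>-rule on 4: fresh world 1, 0R1]
11. ~(s & ~s), 1   [~<>-rule on 3 via 0R1]
12. ~(q -> ~q), 1   [~<>-rule on 5 via 0R1]
13. q, 1   [~->-rule on 12]
14. s, 1   [~&-rule on 11 (branches; this branch)]
15. q -> ~q, 2   [<>-rule on 10: fresh world 2, 1R2]
16. ~q, 2   [->-rule on 15 (branches; this branch)]
Accessibility: 0R0, 0R1, 1R0, 1R1, 1R2, 2R1, 2R2

Satisfiable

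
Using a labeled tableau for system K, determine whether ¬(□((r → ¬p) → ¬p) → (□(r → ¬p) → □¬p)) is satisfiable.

1. ¬(□((r → ¬p) → ¬p) → (□(r → ¬p) → □¬p)), u
2. □((r → ¬p) → ¬p), u
3. ¬(□(r → ¬p) → □¬p), u
4. □(r → ¬p), u
5. ¬□¬p, u
6. p, v
7. (r → ¬p) → ¬p, v
8. r → ¬p, v
9. ¬(r → ¬p), v
10. r, v
11. ¬p, v
Accessibility: uRv
Branch closes: p and ¬p both at v.
(One branch shown.) All branches close.

No, unsatisfiable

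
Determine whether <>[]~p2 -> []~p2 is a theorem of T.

Not valid

Tableau for the negation ~(<>[]~p2 -> []~p2):
1. ~(<>[]~p2 -> []~p2), u
2. <>[]~p2, u
3. ~[]~p2, u
4. []~p2, v
5. ~p2, v
6. p2, w
Accessibility: uRu, uRv, uRw, vRv, wRw
The negation has an open branch (countermodel exists).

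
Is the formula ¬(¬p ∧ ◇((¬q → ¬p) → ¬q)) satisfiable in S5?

Satisfiable (open branch found)

1. ¬(¬p ∧ ◇((¬q → ¬p) → ¬q)), 0
2. ¬◇((¬q → ¬p) → ¬q), 0
3. ¬((¬q → ¬p) → ¬q), 0
4. ¬q → ¬p, 0
5. q, 0
6. ¬p, 0
Accessibility: 0R0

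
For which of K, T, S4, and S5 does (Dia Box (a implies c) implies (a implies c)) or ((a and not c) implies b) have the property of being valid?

S4-tableau for the negation not ((Dia Box (a implies c) implies (a implies c)) or ((a and not c) implies b)):
1. not ((Dia Box (a implies c) implies (a implies c)) or ((a and not c) implies b)), w0
2. not (Dia Box (a implies c) implies (a implies c)), w0
3. not ((a and not c) implies b), w0
4. Dia Box (a implies c), w0
5. not (a implies c), w0
6. a and not c, w0
7. not b, w0
8. a, w0
9. not c, w0
10. Box (a implies c), w1
11. a implies c, w1
12. c, w1
Accessibility: w0Rw0, w0Rw1, w1Rw1
Complete open branch: countermodel on an S4-frame, so not valid in S4, nor in K, T (the same frame is also a K-frame and a T-frame).
S5-tableau for the negation not ((Dia Box (a implies c) implies (a implies c)) or ((a and not c) implies b)):
1. not ((Dia Box (a implies c) implies (a implies c)) or ((a and not c) implies b)), w0
2. not (Dia Box (a implies c) implies (a implies c)), w0
3. not ((a and not c) implies b), w0
4. Dia Box (a implies c), w0
5. not (a implies c), w0
6. a and not c, w0
7. not b, w0
8. a, w0
9. not c, w0
10. Box (a implies c), w1
11. a implies c, w0
12. a implies c, w1
13. c, w0
Accessibility: w0Rw0, w0Rw1, w1Rw0, w1Rw1
Branch closes: c and not c both at w0.
Every branch closes (one shown): valid in S5.

S5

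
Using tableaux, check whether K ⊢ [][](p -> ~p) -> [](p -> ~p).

No, not valid

Tableau for the negation ~([][](p -> ~p) -> [](p -> ~p)):
1. ~([][](p -> ~p) -> [](p -> ~p)), 0
2. [][](p -> ~p), 0
3. ~[](p -> ~p), 0
4. ~(p -> ~p), 1
5. p, 1
6. [](p -> ~p), 1
Accessibility: 0R1
The negation has an open branch (countermodel exists).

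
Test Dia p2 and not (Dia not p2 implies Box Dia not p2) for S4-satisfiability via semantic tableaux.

1. Dia p2 and not (Dia not p2 implies Box Dia not p2), 0
2. Dia p2, 0
3. not (Dia not p2 implies Box Dia not p2), 0
4. Dia not p2, 0
5. not Box Dia not p2, 0
6. p2, 1
7. not p2, 2
8. not Dia not p2, 3
9. p2, 3
Accessibility: 0R0, 0R1, 0R2, 0R3, 1R1, 2R2, 3R3

Satisfiable (open branch found)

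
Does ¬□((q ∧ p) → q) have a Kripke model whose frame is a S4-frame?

1. ¬□((q ∧ p) → q), w0
2. ¬((q ∧ p) → q), w1   [¬□-rule on 1: fresh world w1, w0Rw1]
3. q ∧ p, w1   [¬→-rule on 2]
4. ¬q, w1   [¬→-rule on 2]
5. q, w1   [∧-rule on 3]
6. p, w1   [∧-rule on 3]
Accessibility: w0Rw0, w0Rw1, w1Rw1
Branch closes: q and ¬q both at w1.
Every branch closes; the branch above is one of them.

Unsatisfiable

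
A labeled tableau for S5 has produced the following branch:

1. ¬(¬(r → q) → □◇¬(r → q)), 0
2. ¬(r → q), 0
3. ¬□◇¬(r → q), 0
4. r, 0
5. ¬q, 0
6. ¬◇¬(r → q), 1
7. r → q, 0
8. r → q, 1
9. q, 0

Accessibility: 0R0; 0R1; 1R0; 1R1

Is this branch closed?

Both q and ¬q appear at 0.

Closed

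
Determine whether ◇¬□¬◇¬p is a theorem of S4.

Tableau for the negation ¬◇¬□¬◇¬p:
1. ¬◇¬□¬◇¬p, u
2. □¬◇¬p, u   [¬◇-rule on 1 via uRu]
3. ¬◇¬p, u   [□-rule on 2 via uRu]
4. p, u   [¬◇-rule on 3 via uRu]
Accessibility: uRu
The negation has an open branch (countermodel exists).

Invalid (countermodel exists)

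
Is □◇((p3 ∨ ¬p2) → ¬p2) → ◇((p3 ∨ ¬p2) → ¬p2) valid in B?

Tableau for the negation ¬(□◇((p3 ∨ ¬p2) → ¬p2) → ◇((p3 ∨ ¬p2) → ¬p2)):
1. ¬(□◇((p3 ∨ ¬p2) → ¬p2) → ◇((p3 ∨ ¬p2) → ¬p2)), w0
2. □◇((p3 ∨ ¬p2) → ¬p2), w0
3. ¬◇((p3 ∨ ¬p2) → ¬p2), w0
4. ◇((p3 ∨ ¬p2) → ¬p2), w0
5. ¬((p3 ∨ ¬p2) → ¬p2), w0
6. p3 ∨ ¬p2, w0
7. p2, w0
8. p3, w0
9. (p3 ∨ ¬p2) → ¬p2, w1
10. ◇((p3 ∨ ¬p2) → ¬p2), w1
11. ¬((p3 ∨ ¬p2) → ¬p2), w1
12. p3 ∨ ¬p2, w1
13. p2, w1
14. ¬(p3 ∨ ¬p2), w1
15. ¬p3, w1
16. ¬p2, w1
Accessibility: w0Rw0, w0Rw1, w1Rw0, w1Rw1
Branch closes: p2 and ¬p2 both at w1.
Every branch of the negation's tableau closes; the branch above is one of them.

Valid in B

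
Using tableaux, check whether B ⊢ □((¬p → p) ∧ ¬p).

Tableau for the negation ¬□((¬p → p) ∧ ¬p):
1. ¬□((¬p → p) ∧ ¬p), 0
2. ¬((¬p → p) ∧ ¬p), 1
3. p, 1
Accessibility: 0R0, 0R1, 1R0, 1R1
The negation has an open branch (countermodel exists).

Not valid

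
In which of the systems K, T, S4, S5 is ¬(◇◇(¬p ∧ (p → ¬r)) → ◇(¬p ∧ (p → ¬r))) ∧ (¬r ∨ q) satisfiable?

K, T

T-tableau for the formula:
1. ¬(◇◇(¬p ∧ (p → ¬r)) → ◇(¬p ∧ (p → ¬r))) ∧ (¬r ∨ q), u
2. ¬(◇◇(¬p ∧ (p → ¬r)) → ◇(¬p ∧ (p → ¬r))), u
3. ¬r ∨ q, u
4. ◇◇(¬p ∧ (p → ¬r)), u
5. ¬◇(¬p ∧ (p → ¬r)), u
6. ¬(¬p ∧ (p → ¬r)), u
7. q, u
8. ¬(p → ¬r), u
9. p, u
10. r, u
11. ◇(¬p ∧ (p → ¬r)), v
12. ¬(¬p ∧ (p → ¬r)), v
13. ¬(p → ¬r), v
14. p, v
15. r, v
16. ¬p ∧ (p → ¬r), w
17. ¬p, w
18. p → ¬r, w
19. ¬r, w
Accessibility: uRu, uRv, vRv, vRw, wRw
Complete open branch: satisfiable in T, hence also in K (this T-model is also a K-model).
S4-tableau for the formula:
1. ¬(◇◇(¬p ∧ (p → ¬r)) → ◇(¬p ∧ (p → ¬r))) ∧ (¬r ∨ q), u
2. ¬(◇◇(¬p ∧ (p → ¬r)) → ◇(¬p ∧ (p → ¬r))), u
3. ¬r ∨ q, u
4. ◇◇(¬p ∧ (p → ¬r)), u
5. ¬◇(¬p ∧ (p → ¬r)), u
6. ¬(¬p ∧ (p → ¬r)), u
7. q, u
8. ¬(p → ¬r), u
9. p, u
10. r, u
11. ◇(¬p ∧ (p → ¬r)), v
12. ¬(¬p ∧ (p → ¬r)), v
13. ¬(p → ¬r), v
14. p, v
15. r, v
16. ¬p ∧ (p → ¬r), w
17. ¬p, w
18. p → ¬r, w
19. ¬(¬p ∧ (p → ¬r)), w
20. ¬r, w
21. ¬(p → ¬r), w
22. p, w
23. r, w
Accessibility: uRu, uRv, uRw, vRv, vRw, wRw
Branch closes: p and ¬p both at w.
Every branch closes (one shown): unsatisfiable in S4, hence also in S5 (every S5-frame is an S4-frame).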